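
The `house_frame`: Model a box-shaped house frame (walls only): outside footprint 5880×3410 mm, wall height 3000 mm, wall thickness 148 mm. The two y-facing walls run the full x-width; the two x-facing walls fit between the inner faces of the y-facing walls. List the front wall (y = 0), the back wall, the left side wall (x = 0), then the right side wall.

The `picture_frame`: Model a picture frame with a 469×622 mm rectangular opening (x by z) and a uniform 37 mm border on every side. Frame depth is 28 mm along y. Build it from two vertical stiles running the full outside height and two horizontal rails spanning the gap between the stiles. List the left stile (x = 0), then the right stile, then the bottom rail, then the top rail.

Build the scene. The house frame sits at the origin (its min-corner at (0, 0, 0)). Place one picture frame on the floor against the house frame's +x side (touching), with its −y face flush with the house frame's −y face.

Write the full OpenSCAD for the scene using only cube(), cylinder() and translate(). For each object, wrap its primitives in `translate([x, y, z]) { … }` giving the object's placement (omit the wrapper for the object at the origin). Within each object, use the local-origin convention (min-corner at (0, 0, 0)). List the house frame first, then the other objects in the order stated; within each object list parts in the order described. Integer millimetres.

cube([5880, 148, 3000]);
translate([0, 3262, 0]) cube([5880, 148, 3000]);
translate([0, 148, 0]) cube([148, 3114, 3000]);
translate([5732, 148, 0]) cube([148, 3114, 3000]);
translate([5880, 0, 0]) {
  cube([37, 28, 696]);
  translate([506, 0, 0]) cube([37, 28, 696]);
  translate([37, 0, 0]) cube([469, 28, 37]);
  translate([37, 0, 659]) cube([469, 28, 37]);
}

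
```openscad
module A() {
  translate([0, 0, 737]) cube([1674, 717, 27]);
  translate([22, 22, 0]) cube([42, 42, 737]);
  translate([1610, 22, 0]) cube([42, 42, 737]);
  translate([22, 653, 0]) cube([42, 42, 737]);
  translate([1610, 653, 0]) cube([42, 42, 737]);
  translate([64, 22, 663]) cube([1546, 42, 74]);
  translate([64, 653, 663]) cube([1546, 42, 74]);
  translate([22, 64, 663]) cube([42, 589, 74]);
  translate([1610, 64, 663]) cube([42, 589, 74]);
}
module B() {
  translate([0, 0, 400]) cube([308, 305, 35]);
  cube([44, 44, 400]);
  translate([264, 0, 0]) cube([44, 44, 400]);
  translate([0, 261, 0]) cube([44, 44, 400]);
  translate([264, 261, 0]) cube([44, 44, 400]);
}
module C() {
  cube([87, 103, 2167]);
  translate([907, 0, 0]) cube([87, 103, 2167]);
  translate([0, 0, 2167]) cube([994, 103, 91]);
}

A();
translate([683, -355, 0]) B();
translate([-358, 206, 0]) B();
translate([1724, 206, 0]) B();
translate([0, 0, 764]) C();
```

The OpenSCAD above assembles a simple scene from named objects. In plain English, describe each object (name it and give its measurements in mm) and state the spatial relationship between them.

A is a table: top 1674 mm (x) × 717 mm (y), 27 mm thick, upper face at z = 764 mm, on four 42×42 mm square legs, each inset 22 mm from the nearest pair of top edges, running from z = 0 to the bottom of the top. Four apron rails, 42 mm thick and 74 mm tall, run between adjacent legs with their top edges flush with the underside of the top and their outer faces flush with the legs' outer faces.

B is a simple wooden stool: a rectangular seat 308 mm (x) by 305 mm (y), 35 mm thick, top face at z = 435 mm, on four square legs, each 44×44 mm in cross-section. The legs rest on z = 0, each flush with a corner of the seat.

C is a rectangular door frame: two vertical jambs of 87×103 mm section, 2167 mm tall, with a clear opening 820 mm wide between their inner faces. A header 91 mm tall and 103 mm deep lies on top of the jambs and spans the full outside width.

Three stools sit around the table at the −y, −x, +x sides. The door frame is on top of the table.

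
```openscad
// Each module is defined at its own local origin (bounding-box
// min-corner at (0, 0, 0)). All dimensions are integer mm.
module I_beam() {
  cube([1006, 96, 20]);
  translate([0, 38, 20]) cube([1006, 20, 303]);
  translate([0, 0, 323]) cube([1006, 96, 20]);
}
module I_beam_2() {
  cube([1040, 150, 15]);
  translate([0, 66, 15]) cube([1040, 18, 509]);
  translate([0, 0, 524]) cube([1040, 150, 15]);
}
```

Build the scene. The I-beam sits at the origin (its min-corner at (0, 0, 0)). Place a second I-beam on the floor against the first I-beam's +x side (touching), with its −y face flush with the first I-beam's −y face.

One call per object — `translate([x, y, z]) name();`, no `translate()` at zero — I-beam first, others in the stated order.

I_beam();
translate([1006, 0, 0]) I_beam_2();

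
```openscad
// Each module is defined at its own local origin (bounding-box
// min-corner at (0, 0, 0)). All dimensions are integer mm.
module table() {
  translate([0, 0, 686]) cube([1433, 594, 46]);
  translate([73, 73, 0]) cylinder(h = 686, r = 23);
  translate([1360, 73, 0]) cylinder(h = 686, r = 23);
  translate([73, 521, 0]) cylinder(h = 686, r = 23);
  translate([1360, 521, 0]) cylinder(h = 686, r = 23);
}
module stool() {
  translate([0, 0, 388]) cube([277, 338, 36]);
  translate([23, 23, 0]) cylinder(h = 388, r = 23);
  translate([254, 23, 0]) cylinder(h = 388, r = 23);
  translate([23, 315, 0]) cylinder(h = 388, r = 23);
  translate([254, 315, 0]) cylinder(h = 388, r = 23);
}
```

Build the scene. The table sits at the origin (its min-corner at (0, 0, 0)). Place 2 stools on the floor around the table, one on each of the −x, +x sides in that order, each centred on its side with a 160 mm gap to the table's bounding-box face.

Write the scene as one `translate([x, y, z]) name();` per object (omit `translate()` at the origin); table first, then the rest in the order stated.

table();
translate([-437, 128, 0]) stool();
translate([1593, 128, 0]) stool();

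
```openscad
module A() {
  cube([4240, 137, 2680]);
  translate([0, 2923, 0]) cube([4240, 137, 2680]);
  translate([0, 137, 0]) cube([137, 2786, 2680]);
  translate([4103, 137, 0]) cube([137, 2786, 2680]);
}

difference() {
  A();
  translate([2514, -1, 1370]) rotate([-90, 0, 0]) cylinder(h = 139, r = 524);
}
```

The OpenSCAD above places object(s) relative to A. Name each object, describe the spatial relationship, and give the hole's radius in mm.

The subtracted cylinder has r = 524 mm.

A is a house frame. The house frame has a circular hole through its front wall. The hole's radius is 524 mm.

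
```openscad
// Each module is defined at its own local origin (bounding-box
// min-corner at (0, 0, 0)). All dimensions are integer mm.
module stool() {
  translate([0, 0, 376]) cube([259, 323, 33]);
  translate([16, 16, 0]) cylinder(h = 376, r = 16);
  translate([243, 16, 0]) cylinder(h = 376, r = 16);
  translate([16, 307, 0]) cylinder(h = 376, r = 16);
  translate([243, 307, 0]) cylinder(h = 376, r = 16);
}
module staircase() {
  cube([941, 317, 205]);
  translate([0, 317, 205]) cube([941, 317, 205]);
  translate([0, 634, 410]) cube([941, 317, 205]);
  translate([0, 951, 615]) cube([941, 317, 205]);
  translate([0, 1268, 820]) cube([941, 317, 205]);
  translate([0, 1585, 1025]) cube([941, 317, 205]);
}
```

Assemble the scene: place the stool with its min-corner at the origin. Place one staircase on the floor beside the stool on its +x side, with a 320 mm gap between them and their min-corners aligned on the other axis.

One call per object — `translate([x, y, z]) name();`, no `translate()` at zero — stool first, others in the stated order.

stool();
translate([579, 0, 0]) staircase();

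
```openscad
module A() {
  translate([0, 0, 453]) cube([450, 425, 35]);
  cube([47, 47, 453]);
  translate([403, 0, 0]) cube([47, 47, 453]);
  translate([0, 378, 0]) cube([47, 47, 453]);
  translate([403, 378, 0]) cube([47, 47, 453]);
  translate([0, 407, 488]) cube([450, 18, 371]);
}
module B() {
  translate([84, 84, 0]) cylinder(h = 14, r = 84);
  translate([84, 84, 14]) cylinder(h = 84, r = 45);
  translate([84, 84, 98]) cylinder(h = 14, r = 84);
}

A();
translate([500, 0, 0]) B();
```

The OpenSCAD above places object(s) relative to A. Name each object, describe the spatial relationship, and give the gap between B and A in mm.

The spool's nearest face is 50 mm from the chair's +x face.

A is a chair. B is a spool. The spool is on the floor beside the chair on its +x side. The gap between the spool and the chair is 50 mm.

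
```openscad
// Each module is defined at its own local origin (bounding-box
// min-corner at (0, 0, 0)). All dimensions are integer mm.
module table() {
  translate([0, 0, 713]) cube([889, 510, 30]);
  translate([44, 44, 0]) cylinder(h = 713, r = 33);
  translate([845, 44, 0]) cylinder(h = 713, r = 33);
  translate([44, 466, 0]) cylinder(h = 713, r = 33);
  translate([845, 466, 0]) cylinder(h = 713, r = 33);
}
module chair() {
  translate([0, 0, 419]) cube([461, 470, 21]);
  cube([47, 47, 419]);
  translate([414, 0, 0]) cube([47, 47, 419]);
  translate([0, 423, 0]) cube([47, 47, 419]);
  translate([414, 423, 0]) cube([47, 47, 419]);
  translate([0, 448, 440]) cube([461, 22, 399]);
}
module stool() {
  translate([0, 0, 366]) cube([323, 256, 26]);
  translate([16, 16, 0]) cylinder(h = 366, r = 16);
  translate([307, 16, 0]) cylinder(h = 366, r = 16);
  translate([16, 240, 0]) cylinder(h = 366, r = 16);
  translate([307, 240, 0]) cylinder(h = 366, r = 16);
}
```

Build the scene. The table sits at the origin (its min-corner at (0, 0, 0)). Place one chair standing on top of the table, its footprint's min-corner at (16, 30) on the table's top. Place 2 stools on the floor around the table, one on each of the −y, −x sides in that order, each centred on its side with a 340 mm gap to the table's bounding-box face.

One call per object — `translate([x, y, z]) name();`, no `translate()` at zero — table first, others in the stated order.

table();
translate([16, 30, 743]) chair();
translate([283, -596, 0]) stool();
translate([-663, 127, 0]) stool();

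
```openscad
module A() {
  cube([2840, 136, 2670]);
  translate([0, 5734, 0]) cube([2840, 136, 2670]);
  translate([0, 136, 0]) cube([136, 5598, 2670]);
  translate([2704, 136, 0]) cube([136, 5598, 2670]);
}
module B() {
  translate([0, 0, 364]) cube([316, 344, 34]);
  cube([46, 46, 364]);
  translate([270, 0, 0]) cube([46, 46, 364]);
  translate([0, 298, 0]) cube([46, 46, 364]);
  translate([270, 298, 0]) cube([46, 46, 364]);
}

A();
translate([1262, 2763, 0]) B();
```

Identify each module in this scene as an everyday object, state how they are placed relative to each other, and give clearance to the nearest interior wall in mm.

Clearances: x = 1126, y = 2627; minimum 1126 mm.

A is a house frame. B is a stool. The stool sits inside the house frame, centred. The clearance to the nearest interior wall is 1126 mm.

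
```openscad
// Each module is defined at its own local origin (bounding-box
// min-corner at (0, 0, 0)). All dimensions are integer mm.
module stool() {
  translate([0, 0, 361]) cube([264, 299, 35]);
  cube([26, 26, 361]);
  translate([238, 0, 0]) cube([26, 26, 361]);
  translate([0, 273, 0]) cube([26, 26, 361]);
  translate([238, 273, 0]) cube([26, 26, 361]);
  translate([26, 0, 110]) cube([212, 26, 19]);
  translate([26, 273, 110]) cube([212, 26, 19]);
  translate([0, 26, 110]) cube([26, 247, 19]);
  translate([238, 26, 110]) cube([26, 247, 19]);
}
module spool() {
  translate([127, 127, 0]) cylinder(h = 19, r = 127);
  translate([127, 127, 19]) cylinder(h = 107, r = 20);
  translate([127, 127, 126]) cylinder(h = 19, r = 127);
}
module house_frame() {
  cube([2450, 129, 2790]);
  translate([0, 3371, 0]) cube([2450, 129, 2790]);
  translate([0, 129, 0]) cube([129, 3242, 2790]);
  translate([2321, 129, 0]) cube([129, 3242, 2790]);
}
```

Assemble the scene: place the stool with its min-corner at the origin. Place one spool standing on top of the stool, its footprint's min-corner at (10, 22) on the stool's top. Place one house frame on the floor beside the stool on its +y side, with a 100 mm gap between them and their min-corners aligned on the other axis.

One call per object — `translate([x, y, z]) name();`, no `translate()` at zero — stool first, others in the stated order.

stool();
translate([10, 22, 396]) spool();
translate([0, 399, 0]) house_frame();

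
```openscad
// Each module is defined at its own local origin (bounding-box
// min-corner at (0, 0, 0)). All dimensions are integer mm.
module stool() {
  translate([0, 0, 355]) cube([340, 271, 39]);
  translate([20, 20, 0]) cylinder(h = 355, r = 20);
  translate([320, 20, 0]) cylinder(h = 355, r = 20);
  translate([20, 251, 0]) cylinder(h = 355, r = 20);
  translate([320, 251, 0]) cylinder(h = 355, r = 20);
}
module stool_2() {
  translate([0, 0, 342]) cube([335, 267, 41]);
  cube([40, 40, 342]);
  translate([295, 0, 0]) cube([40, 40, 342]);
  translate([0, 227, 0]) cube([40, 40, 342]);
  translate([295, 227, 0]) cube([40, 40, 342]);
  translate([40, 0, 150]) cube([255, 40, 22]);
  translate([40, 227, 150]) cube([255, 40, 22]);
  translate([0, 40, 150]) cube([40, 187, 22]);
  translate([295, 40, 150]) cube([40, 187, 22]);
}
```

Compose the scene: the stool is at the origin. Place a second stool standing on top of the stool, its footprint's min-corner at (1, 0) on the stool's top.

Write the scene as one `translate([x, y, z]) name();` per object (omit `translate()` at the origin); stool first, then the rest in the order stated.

stool();
translate([1, 0, 394]) stool_2();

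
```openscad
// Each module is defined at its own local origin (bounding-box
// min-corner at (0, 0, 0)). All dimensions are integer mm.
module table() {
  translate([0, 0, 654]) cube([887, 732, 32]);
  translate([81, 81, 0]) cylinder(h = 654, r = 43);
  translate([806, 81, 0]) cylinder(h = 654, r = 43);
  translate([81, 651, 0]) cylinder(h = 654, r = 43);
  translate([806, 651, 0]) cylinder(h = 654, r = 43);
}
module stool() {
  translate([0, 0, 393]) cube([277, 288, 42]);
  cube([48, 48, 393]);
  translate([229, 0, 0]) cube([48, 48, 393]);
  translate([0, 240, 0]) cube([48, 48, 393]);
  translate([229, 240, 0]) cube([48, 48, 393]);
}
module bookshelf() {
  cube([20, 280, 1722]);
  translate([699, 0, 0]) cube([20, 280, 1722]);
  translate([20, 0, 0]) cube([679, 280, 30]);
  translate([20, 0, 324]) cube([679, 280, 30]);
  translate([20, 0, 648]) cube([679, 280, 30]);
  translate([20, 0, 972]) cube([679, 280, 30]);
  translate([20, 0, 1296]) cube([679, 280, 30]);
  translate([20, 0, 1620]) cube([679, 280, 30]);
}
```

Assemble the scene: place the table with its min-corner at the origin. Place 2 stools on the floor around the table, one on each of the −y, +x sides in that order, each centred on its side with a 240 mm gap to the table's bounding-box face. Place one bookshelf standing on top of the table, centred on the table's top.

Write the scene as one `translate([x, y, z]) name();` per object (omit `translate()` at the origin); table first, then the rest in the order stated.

table();
translate([305, -528, 0]) stool();
translate([1127, 222, 0]) stool();
translate([84, 226, 686]) bookshelf();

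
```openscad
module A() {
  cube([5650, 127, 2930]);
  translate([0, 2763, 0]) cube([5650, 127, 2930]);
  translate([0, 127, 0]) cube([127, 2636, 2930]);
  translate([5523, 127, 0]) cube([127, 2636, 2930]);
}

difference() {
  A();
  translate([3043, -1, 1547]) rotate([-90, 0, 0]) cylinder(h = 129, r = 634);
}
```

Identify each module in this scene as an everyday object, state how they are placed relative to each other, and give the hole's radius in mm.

A is a house frame. The house frame has a circular hole through its front wall. The hole's radius is 634 mm.

The subtracted cylinder has r = 634 mm.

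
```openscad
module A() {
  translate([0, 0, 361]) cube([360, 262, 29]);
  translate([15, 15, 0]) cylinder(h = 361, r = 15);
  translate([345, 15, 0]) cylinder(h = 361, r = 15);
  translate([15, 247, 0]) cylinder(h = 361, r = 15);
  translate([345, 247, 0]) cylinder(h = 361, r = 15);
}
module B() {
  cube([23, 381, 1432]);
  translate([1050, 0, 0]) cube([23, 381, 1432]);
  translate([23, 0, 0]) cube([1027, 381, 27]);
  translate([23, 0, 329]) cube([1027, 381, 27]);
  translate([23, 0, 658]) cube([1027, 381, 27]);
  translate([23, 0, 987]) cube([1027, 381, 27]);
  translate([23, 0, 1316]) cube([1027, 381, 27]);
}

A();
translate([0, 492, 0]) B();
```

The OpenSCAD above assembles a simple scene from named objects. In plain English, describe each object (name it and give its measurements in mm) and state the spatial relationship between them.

A is a four-legged stool. The seat is 360×262 mm, 29 mm thick, top at z = 390 mm. It stands on four round legs, each 30 mm in diameter, from z = 0 to the seat underside, each leg's axis is inset half a diameter from the nearest pair of seat edges (so the leg's bounding box is flush with the corner).

B is a bookshelf 1073 mm wide overall, 381 mm deep and 1432 mm tall. The two sides are 23 mm thick vertical panels. 5 horizontal shelves of 27 mm thickness span between the inner faces of the sides; the lowest shelf sits on the floor and shelves are stacked with a clear vertical gap of 302 mm between each pair.

The bookshelf is on the floor beside the stool on its +y side.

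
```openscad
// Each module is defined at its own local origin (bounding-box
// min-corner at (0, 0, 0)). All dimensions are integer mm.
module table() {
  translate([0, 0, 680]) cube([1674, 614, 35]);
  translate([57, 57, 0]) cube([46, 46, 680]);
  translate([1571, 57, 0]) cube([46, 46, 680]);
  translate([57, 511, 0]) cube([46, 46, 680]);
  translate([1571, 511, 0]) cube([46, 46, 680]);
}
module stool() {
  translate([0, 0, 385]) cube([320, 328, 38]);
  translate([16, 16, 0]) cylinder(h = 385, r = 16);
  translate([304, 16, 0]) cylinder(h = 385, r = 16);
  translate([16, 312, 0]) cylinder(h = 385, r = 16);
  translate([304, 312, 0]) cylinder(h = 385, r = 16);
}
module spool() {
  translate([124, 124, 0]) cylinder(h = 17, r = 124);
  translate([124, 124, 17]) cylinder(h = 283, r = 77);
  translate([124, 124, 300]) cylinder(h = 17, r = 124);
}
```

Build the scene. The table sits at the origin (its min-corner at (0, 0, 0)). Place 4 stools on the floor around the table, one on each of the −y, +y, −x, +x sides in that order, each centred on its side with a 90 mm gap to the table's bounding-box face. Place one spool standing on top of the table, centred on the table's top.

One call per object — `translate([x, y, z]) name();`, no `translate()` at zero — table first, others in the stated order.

table();
translate([677, -418, 0]) stool();
translate([677, 704, 0]) stool();
translate([-410, 143, 0]) stool();
translate([1764, 143, 0]) stool();
translate([713, 183, 715]) spool();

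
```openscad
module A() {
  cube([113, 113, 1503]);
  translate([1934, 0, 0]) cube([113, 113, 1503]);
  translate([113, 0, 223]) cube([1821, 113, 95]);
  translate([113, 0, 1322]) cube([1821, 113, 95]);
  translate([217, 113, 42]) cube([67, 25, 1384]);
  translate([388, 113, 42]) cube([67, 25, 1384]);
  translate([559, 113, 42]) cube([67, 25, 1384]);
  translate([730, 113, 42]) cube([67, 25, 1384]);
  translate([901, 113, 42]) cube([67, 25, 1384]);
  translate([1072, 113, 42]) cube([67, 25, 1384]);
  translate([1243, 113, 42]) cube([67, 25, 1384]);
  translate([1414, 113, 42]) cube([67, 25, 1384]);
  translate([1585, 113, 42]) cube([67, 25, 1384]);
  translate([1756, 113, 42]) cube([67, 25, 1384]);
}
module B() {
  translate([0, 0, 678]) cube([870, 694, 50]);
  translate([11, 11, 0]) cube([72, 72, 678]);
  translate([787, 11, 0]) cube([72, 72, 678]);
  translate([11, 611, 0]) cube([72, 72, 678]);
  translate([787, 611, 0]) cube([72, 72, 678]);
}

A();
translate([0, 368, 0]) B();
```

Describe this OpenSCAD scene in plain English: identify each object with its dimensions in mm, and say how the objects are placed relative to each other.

A is a fence section. Two 113×113 mm posts, 1503 mm tall, stand on the floor with a clear span of 1821 mm between their inner faces. Two horizontal rails of 113×95 mm section span the gap between the posts with their undersides at z = 223 mm and z = 1322 mm, flush with the posts' −y face. 10 pickets, each 67 mm wide, 25 mm thick and 1384 mm tall, are fixed to the +y face of the rails with their bottoms at z = 42 mm, evenly spaced across the span with equal gaps (rounded down to the nearest mm) at the −x end and between each pair — any rounding remainder accumulates at the +x end.

B is a table: top 870 mm (x) × 694 mm (y), 50 mm thick, upper face at z = 728 mm, on four 72×72 mm square legs, each inset 11 mm from the nearest pair of top edges, running from z = 0 to the bottom of the top.

The table is on the floor beside the fence section on its +y side.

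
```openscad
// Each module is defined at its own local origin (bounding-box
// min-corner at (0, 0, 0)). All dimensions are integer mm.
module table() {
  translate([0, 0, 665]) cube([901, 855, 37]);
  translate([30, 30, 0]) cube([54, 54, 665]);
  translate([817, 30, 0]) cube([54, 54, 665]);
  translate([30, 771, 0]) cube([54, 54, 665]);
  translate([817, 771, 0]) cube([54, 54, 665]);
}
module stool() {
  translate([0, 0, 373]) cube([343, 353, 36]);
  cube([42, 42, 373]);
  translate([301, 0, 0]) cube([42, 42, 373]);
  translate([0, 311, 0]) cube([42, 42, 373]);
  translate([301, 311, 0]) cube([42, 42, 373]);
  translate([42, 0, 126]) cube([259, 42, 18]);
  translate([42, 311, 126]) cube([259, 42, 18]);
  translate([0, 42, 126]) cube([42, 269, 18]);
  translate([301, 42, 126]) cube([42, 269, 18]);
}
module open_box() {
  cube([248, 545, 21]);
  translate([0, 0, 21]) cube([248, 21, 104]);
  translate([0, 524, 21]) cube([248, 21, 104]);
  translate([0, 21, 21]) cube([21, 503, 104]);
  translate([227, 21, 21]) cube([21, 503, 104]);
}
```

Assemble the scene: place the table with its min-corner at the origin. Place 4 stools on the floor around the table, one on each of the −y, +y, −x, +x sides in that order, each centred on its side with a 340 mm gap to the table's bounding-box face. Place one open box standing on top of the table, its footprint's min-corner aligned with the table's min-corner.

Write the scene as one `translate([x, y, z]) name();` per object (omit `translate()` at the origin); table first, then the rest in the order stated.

table();
translate([279, -693, 0]) stool();
translate([279, 1195, 0]) stool();
translate([-683, 251, 0]) stool();
translate([1241, 251, 0]) stool();
translate([0, 0, 702]) open_box();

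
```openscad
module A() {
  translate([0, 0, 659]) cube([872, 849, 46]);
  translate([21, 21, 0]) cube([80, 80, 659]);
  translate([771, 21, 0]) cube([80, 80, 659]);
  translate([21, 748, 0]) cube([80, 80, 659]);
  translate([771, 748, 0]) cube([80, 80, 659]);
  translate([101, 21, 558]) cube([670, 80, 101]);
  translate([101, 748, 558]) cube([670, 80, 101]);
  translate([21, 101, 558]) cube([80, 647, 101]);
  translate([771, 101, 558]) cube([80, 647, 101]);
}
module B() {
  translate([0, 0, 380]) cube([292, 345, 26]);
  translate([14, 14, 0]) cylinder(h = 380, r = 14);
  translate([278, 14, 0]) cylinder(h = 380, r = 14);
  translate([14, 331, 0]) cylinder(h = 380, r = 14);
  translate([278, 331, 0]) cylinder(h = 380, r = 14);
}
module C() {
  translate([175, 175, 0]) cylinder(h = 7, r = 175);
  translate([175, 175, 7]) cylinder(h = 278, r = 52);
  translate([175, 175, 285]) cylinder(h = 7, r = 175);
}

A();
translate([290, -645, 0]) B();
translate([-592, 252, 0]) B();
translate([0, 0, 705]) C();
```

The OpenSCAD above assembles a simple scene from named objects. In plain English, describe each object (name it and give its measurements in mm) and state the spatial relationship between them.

A is a rectangular dining table. The top is 872×849×46 mm with its upper surface at z = 705 mm. It stands on four 80×80 mm square legs, each inset 21 mm from the nearest pair of top edges, running from the floor to the underside of the top. Four apron rails, 80 mm thick and 101 mm tall, run between adjacent legs with their top edges flush with the underside of the top and their outer faces flush with the legs' outer faces.

B is a four-legged stool. The seat is 292×345 mm, 26 mm thick, top at z = 406 mm. It stands on four round legs, each 28 mm in diameter, from z = 0 to the seat underside, each leg's axis is inset half a diameter from the nearest pair of seat edges (so the leg's bounding box is flush with the corner).

C is a spool: two coaxial disc flanges of radius 175 mm and thickness 7 mm, joined by a core cylinder of radius 52 mm and height 278 mm. The lower flange rests on z = 0 and the three cylinders share a vertical axis.

Two stools sit around the table at the −y, −x sides. The spool is on top of the table.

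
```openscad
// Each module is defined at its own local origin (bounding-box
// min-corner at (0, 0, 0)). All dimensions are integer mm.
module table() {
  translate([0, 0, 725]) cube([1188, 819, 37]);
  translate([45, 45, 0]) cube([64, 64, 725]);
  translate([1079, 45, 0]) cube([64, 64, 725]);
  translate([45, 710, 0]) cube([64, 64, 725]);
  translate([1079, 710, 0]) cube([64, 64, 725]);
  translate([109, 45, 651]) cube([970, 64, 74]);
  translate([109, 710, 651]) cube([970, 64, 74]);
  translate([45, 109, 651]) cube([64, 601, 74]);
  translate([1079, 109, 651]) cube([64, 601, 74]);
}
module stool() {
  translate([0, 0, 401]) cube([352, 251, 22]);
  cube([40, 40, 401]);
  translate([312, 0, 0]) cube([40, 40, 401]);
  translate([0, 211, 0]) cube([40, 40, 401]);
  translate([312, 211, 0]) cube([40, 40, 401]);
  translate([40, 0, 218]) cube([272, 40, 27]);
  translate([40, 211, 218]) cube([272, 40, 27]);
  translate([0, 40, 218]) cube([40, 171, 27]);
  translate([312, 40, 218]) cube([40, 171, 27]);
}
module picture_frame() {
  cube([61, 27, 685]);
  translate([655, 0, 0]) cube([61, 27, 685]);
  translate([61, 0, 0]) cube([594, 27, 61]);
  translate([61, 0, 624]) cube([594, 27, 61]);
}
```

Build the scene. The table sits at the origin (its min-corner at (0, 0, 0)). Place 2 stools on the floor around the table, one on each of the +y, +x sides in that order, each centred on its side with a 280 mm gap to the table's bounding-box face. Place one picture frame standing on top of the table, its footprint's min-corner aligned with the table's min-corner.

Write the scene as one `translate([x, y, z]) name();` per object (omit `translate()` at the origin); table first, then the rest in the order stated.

table();
translate([418, 1099, 0]) stool();
translate([1468, 284, 0]) stool();
translate([0, 0, 762]) picture_frame();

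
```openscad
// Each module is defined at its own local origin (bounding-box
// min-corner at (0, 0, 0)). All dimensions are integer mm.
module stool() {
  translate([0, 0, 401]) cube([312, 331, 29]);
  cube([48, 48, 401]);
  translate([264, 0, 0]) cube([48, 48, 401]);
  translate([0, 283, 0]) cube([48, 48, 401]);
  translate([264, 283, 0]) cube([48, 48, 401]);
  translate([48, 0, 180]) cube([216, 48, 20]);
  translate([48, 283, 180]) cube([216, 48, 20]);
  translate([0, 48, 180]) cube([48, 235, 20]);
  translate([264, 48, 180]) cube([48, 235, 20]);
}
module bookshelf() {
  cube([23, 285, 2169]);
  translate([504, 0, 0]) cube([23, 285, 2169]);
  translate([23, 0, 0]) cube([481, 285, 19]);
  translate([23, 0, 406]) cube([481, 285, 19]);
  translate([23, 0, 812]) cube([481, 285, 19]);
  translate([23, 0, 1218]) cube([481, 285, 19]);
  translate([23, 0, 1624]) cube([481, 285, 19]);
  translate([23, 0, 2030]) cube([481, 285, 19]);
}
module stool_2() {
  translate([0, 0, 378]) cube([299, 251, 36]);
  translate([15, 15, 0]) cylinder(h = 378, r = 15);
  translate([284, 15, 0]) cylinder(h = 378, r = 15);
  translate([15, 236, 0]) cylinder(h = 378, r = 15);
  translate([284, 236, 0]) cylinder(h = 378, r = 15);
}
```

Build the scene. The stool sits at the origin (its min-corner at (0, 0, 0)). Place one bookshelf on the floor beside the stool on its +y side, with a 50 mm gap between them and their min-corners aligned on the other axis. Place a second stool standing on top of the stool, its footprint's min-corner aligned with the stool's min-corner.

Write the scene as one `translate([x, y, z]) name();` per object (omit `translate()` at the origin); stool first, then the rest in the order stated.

stool();
translate([0, 381, 0]) bookshelf();
translate([0, 0, 430]) stool_2();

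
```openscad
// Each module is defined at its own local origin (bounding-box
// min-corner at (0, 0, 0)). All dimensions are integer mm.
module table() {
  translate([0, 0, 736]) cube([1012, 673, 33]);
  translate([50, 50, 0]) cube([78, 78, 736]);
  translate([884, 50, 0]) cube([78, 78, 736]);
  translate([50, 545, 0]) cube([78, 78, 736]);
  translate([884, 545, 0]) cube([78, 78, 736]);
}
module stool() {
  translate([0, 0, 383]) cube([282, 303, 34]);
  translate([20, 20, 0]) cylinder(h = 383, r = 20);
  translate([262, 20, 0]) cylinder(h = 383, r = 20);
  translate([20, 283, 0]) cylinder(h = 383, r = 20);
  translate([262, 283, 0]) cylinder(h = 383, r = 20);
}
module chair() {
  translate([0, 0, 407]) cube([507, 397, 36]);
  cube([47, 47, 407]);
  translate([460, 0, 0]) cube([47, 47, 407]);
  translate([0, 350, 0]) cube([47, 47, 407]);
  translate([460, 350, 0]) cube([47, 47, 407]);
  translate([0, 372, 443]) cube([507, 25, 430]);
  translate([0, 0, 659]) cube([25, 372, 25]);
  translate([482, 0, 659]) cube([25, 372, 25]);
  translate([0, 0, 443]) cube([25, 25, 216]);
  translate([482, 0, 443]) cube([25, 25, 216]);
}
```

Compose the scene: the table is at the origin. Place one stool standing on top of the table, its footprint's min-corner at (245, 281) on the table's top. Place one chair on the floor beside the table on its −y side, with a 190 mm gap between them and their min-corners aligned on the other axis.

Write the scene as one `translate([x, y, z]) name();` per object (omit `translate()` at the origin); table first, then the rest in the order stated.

table();
translate([245, 281, 769]) stool();
translate([0, -587, 0]) chair();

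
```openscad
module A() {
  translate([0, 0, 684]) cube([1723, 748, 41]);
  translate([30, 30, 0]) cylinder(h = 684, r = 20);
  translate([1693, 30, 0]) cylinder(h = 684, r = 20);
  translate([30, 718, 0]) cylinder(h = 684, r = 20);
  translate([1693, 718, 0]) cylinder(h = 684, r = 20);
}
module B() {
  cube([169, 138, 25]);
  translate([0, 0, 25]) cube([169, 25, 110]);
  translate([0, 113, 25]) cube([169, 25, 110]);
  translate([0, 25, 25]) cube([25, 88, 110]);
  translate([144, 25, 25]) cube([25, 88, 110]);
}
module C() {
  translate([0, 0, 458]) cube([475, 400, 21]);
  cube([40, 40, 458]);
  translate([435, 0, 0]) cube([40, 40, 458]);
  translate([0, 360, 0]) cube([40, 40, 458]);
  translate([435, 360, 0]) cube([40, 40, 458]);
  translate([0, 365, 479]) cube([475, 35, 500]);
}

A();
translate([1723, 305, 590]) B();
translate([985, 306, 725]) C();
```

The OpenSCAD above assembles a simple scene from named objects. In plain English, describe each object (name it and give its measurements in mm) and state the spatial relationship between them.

A is a rectangular dining table. The top is 1723×748×41 mm with its upper surface at z = 725 mm. It stands on four round legs of 40 mm diameter, each leg's bounding box inset 10 mm from the nearest pair of top edges, running from the floor to the underside of the top.

B is an open storage box with external size 169×138×135 mm and wall thickness 25 mm (the base is also 25 mm thick). The base covers the whole footprint; the four walls stand on the base, with the y-facing walls full-width and the x-facing walls fitting between their inner faces.

C is a chair: 475×400 mm seat, 21 mm thick, top at z = 479 mm, on four 40 mm square corner legs flush with the seat edges. A 35 mm thick backrest slab spans the full seat width, extending 500 mm above the seat top, its back face flush with the seat's +y edge.

The open box is beside the table with their tops flush at z = 725. The chair is on top of the table.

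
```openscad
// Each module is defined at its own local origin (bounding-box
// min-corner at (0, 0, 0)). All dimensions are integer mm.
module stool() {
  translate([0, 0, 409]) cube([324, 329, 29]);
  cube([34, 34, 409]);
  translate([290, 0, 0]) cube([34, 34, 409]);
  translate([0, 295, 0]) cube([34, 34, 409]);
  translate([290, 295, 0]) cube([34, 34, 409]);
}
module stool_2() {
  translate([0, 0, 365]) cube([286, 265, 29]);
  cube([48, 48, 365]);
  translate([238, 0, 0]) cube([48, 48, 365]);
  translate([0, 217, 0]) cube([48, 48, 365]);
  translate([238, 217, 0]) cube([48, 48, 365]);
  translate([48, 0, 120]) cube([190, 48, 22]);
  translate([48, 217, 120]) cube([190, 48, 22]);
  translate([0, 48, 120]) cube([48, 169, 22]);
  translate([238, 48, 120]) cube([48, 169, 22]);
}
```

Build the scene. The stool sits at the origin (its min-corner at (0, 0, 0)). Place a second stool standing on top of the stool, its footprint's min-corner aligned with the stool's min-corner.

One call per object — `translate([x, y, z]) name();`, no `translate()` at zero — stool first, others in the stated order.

stool();
translate([0, 0, 438]) stool_2();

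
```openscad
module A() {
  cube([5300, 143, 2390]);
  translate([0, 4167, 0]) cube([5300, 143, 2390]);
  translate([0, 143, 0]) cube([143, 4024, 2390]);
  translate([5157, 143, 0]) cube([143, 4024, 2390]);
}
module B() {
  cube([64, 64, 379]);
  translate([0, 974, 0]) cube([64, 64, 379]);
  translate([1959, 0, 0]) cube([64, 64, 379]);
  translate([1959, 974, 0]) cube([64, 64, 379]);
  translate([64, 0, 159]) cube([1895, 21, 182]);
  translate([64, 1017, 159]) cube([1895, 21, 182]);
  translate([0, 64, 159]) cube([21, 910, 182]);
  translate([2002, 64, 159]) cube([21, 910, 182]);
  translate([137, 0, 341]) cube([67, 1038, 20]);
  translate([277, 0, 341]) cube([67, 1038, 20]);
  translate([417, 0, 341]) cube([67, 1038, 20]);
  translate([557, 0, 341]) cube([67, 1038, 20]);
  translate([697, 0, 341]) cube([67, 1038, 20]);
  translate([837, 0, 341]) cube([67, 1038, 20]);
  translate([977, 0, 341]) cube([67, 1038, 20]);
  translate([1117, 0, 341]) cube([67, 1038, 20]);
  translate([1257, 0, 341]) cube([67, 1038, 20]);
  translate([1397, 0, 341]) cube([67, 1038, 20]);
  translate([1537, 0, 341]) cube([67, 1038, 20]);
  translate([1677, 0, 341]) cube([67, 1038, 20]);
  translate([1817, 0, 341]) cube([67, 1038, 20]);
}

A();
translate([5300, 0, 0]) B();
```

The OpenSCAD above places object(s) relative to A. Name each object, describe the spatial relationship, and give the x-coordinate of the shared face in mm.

The house frame's +x face and the bed frame's −x face are both at x = 5300 mm.

A is a house frame. B is a bed frame. The bed frame is against the house frame's +x side, with their −y faces flush. The x-coordinate of the shared face is 5300 mm.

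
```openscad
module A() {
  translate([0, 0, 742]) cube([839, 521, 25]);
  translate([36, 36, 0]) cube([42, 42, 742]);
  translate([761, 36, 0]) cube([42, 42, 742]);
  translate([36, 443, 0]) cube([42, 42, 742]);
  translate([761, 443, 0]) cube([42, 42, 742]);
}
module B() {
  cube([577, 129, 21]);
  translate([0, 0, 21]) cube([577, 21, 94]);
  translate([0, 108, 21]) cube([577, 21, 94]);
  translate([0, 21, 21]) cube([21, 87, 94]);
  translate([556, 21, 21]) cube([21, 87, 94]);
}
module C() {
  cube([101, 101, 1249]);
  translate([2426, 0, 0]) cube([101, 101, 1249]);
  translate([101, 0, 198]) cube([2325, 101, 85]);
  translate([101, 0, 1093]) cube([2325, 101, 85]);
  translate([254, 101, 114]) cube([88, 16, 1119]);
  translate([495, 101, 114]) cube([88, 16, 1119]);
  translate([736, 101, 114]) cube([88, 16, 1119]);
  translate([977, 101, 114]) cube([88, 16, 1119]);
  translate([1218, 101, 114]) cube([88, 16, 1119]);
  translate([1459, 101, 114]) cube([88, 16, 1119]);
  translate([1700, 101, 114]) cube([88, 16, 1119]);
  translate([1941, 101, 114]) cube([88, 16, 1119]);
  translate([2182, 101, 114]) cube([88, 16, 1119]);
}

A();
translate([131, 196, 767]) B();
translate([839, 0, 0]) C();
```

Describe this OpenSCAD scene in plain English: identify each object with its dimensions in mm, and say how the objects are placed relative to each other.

A is a rectangular dining table. The top is 839×521×25 mm with its upper surface at z = 767 mm. It stands on four 42×42 mm square legs, each inset 36 mm from the nearest pair of top edges, running from the floor to the underside of the top.

B is an open storage box with external size 577×129×115 mm and wall thickness 21 mm (the base is also 21 mm thick). The base covers the whole footprint; the four walls stand on the base, with the y-facing walls full-width and the x-facing walls fitting between their inner faces.

C is a fence section. Two 101×101 mm posts, 1249 mm tall, stand on the floor with a clear span of 2325 mm between their inner faces. Two horizontal rails of 101×85 mm section span the gap between the posts with their undersides at z = 198 mm and z = 1093 mm, flush with the posts' −y face. 9 pickets, each 88 mm wide, 16 mm thick and 1119 mm tall, are fixed to the +y face of the rails with their bottoms at z = 114 mm, evenly spaced across the span with equal gaps (rounded down to the nearest mm) at the −x end and between each pair — any rounding remainder accumulates at the +x end.

The open box is on top of the table, centred. The fence section is against the table's +x side, with their −y faces flush.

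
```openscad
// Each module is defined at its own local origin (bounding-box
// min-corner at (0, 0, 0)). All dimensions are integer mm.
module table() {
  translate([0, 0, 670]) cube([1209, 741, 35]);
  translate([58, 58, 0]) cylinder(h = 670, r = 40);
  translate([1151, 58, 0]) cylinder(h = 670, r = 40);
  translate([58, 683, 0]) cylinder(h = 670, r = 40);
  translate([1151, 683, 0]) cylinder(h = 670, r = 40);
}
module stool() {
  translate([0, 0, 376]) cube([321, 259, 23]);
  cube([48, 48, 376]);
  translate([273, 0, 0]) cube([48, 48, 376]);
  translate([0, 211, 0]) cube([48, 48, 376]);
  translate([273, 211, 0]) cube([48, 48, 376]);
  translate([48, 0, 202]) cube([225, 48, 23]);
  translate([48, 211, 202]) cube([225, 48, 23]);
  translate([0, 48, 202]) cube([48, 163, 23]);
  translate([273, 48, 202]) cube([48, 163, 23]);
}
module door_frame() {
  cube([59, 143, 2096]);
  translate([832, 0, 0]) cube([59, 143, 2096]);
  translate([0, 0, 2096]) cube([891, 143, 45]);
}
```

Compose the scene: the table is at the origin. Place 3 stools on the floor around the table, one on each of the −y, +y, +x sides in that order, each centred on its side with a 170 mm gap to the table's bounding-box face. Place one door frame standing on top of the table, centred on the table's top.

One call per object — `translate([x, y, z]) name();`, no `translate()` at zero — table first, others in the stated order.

table();
translate([444, -429, 0]) stool();
translate([444, 911, 0]) stool();
translate([1379, 241, 0]) stool();
translate([159, 299, 705]) door_frame();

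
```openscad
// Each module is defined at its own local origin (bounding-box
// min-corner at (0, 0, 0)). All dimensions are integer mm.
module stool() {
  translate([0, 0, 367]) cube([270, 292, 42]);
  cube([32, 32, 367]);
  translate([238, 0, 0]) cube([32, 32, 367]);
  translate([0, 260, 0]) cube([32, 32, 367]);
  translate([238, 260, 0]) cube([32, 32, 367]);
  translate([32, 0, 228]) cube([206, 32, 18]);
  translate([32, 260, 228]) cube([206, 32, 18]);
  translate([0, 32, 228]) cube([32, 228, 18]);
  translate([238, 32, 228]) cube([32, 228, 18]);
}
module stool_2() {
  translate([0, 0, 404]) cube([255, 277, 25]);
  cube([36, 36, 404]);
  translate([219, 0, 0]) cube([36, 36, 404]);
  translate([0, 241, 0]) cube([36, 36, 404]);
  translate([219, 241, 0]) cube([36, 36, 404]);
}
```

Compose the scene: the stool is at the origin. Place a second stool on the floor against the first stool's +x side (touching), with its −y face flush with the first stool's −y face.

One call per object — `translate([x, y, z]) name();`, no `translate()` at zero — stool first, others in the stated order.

stool();
translate([270, 0, 0]) stool_2();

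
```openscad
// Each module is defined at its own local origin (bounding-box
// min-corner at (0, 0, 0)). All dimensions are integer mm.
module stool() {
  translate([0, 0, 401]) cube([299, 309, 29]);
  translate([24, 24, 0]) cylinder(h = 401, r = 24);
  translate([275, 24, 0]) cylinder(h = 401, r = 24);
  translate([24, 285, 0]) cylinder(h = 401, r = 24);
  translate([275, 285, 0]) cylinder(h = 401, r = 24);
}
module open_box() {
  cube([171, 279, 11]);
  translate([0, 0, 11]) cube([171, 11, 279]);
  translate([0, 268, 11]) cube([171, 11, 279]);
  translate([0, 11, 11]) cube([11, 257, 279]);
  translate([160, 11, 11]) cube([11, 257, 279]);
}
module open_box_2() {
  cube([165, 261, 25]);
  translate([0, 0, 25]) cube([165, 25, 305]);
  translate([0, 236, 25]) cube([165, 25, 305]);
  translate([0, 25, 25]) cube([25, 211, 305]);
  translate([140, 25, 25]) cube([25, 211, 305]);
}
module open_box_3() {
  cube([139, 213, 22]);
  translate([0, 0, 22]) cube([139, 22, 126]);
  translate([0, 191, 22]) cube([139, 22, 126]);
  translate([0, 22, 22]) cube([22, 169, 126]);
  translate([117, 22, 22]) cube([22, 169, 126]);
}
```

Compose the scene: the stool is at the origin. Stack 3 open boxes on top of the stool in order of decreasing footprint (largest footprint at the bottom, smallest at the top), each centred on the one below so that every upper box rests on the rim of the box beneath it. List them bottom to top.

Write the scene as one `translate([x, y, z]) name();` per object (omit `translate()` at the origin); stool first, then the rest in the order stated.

stool();
translate([64, 15, 430]) open_box();
translate([67, 24, 720]) open_box_2();
translate([80, 48, 1050]) open_box_3();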